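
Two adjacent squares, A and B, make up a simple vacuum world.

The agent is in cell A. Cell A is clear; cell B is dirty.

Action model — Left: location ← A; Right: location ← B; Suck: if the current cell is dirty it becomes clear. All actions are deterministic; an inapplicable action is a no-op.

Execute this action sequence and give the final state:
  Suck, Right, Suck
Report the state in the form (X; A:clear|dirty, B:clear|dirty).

Suck (#1): (A; A:clear, B:dirty)
Right (#2): (B; A:clear, B:dirty)
Suck (#3): (B; A:clear, B:clear)

(B; A:clear, B:clear)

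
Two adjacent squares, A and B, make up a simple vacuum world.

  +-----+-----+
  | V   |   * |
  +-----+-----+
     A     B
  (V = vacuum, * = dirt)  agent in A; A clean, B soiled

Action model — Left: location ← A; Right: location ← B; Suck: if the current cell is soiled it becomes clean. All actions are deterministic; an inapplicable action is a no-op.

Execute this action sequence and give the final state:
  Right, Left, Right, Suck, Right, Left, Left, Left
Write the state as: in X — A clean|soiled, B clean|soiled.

1) do Right; now in B — A clean, B soiled
2) do Left; now in A — A clean, B soiled
3) do Right; now in B — A clean, B soiled
4) do Suck; now in B — A clean, B clean
5) do Right; now in B — A clean, B clean
6) do Left; now in A — A clean, B clean
7) do Left; now in A — A clean, B clean
8) do Left; now in A — A clean, B clean

in A — A clean, B clean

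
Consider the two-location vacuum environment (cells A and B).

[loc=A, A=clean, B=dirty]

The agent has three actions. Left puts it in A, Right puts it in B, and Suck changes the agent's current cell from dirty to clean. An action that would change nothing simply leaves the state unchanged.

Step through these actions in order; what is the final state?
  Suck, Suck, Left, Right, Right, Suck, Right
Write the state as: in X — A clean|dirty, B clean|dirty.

1. Suck → in A — A clean, B dirty
2. Suck → in A — A clean, B dirty
3. Left → in A — A clean, B dirty
4. Right → in B — A clean, B dirty
5. Right → in B — A clean, B dirty
6. Suck → in B — A clean, B clean
7. Right → in B — A clean, B clean

in B — A clean, B clean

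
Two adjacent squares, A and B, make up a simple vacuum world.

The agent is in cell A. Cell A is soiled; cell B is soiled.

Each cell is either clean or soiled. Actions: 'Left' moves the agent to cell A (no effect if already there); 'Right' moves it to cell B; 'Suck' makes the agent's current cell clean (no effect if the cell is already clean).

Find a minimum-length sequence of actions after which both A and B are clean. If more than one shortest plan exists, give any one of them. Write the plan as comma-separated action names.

1) do Suck; now <A|clean|soiled>
2) do Right; now <B|clean|soiled>
3) do Suck; now <B|clean|clean>
min 3: Suck A + move + Suck B

Suck, Right, Suck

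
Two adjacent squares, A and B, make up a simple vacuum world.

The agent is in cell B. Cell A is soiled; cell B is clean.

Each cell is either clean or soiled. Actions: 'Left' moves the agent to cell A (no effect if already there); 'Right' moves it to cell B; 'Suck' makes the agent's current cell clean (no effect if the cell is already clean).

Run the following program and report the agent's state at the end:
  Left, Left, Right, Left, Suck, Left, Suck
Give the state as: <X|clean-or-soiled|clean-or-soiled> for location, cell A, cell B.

Left (#1): <A|soiled|clean>
Left (#2): <A|soiled|clean>
Right (#3): <B|soiled|clean>
Left (#4): <A|soiled|clean>
Suck (#5): <A|clean|clean>
Left (#6): <A|clean|clean>
Suck (#7): <A|clean|clean>

<A|clean|clean>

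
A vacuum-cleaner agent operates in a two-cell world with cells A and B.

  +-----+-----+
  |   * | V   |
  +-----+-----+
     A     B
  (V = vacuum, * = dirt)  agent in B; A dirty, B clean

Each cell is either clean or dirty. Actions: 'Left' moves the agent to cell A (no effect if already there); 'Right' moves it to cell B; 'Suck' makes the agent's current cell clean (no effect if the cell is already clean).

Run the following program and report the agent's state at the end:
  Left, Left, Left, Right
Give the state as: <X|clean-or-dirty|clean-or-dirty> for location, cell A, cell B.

1. Left → <A|dirty|clean>
2. Left → <A|dirty|clean>
3. Left → <A|dirty|clean>
4. Right → <B|dirty|clean>

<B|dirty|clean>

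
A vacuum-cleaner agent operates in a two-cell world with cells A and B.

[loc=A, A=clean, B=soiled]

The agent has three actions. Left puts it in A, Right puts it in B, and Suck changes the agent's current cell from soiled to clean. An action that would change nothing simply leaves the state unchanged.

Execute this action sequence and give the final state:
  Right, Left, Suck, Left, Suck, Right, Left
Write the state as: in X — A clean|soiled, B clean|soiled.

1. Right → in B — A clean, B soiled
2. Left → in A — A clean, B soiled
3. Suck → in A — A clean, B soiled
4. Left → in A — A clean, B soiled
5. Suck → in A — A clean, B soiled
6. Right → in B — A clean, B soiled
7. Left → in A — A clean, B soiled

in A — A clean, B soiled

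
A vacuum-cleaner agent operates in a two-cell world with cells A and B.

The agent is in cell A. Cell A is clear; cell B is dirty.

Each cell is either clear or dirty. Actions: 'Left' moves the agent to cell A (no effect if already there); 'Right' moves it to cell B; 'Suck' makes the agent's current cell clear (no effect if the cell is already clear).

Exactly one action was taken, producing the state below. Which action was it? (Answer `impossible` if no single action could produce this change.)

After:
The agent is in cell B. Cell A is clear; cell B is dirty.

try  Left: in A — A clear, B dirty
try Right: in B — A clear, B dirty  ← match
try  Suck: in A — A clear, B dirty

Right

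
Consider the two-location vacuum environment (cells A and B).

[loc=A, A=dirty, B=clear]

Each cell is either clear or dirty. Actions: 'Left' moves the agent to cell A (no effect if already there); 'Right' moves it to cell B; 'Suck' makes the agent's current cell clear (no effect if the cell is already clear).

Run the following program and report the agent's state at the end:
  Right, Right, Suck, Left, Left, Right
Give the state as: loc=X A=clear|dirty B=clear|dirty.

[1] after Right: loc=B A=dirty B=clear
[2] after Right: loc=B A=dirty B=clear
[3] after Suck: loc=B A=dirty B=clear
[4] after Left: loc=A A=dirty B=clear
[5] after Left: loc=A A=dirty B=clear
[6] after Right: loc=B A=dirty B=clear

loc=B A=dirty B=clear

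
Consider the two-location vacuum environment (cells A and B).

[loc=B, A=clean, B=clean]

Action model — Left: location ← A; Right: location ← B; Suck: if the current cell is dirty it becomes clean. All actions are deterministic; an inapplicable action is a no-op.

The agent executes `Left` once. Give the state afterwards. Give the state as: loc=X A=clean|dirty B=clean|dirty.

loc=A A=clean B=clean

start: loc=B A=clean B=clean
t=1 Left ⇒ loc=A A=clean B=clean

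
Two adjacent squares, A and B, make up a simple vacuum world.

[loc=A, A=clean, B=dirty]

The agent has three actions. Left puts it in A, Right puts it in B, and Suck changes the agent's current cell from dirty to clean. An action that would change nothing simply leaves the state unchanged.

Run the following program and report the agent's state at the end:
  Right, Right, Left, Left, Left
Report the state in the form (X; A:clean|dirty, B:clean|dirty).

(A; A:clean, B:dirty)

t=1 Right ⇒ (B; A:clean, B:dirty)
t=2 Right ⇒ (B; A:clean, B:dirty)
t=3 Left ⇒ (A; A:clean, B:dirty)
t=4 Left ⇒ (A; A:clean, B:dirty)
t=5 Left ⇒ (A; A:clean, B:dirty)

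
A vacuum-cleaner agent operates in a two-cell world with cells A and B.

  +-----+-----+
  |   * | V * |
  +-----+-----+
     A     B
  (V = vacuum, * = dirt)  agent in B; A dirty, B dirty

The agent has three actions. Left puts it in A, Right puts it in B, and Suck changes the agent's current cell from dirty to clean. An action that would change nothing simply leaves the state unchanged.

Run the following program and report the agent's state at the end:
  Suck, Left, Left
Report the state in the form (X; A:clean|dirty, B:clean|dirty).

Suck (#1): (B; A:dirty, B:clean)
Left (#2): (A; A:dirty, B:clean)
Left (#3): (A; A:dirty, B:clean)

(A; A:dirty, B:clean)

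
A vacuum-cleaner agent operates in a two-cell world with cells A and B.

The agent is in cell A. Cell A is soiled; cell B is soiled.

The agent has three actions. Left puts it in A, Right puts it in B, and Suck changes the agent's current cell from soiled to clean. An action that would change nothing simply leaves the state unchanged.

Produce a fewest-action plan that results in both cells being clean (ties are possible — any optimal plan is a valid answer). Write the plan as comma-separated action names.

Suck, Right, Suck

Suck (#1): in A — A clean, B soiled
Right (#2): in B — A clean, B soiled
Suck (#3): in B — A clean, B clean
min 3: Suck A + move + Suck B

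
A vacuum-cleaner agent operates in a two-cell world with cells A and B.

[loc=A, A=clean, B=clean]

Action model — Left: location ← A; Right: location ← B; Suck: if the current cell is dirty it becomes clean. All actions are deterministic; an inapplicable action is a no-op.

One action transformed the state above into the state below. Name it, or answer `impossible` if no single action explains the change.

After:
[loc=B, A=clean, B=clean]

Right

try  Left: in A — A clean, B clean
try Right: in B — A clean, B clean  ← match
try  Suck: in A — A clean, B clean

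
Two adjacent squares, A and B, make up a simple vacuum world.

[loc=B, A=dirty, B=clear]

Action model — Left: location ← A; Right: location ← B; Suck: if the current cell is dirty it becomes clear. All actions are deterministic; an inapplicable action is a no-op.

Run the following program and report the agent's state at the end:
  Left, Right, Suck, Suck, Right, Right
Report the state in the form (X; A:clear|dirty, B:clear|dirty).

1. Left → (A; A:dirty, B:clear)
2. Right → (B; A:dirty, B:clear)
3. Suck → (B; A:dirty, B:clear)
4. Suck → (B; A:dirty, B:clear)
5. Right → (B; A:dirty, B:clear)
6. Right → (B; A:dirty, B:clear)

(B; A:dirty, B:clear)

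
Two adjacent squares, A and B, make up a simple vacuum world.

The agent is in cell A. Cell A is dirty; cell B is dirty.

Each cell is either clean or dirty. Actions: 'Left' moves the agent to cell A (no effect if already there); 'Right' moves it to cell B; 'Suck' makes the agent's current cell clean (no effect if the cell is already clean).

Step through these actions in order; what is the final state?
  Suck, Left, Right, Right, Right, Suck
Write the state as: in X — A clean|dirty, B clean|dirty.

in B — A clean, B clean

step 1/6 (Suck): in A — A clean, B dirty
step 2/6 (Left): in A — A clean, B dirty
step 3/6 (Right): in B — A clean, B dirty
step 4/6 (Right): in B — A clean, B dirty
step 5/6 (Right): in B — A clean, B dirty
step 6/6 (Suck): in B — A clean, B clean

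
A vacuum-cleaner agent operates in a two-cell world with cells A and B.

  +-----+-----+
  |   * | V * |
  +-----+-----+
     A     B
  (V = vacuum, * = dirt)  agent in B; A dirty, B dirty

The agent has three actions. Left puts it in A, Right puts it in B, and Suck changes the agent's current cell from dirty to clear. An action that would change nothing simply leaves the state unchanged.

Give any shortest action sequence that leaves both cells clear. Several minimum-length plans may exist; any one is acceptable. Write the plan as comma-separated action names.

t=1 Suck ⇒ in B — A dirty, B clear
t=2 Left ⇒ in A — A dirty, B clear
t=3 Suck ⇒ in A — A clear, B clear
min 3: Suck B + move + Suck A

Suck, Left, Suck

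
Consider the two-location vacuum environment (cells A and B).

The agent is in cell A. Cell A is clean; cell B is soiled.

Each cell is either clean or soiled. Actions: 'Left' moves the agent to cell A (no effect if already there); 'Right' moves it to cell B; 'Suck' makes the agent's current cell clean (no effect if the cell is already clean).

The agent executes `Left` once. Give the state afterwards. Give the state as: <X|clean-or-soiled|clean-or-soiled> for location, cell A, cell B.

<A|clean|soiled>

start: <A|clean|soiled>
Left (#1): <A|clean|soiled>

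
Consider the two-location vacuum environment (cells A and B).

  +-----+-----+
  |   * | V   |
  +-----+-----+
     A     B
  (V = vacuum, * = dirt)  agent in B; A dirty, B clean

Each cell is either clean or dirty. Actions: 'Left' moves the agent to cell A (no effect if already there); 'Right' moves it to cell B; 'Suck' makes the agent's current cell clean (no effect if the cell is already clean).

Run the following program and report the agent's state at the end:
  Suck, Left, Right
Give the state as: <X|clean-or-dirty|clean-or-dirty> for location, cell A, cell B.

Suck (#1): <B|dirty|clean>
Left (#2): <A|dirty|clean>
Right (#3): <B|dirty|clean>

<B|dirty|clean>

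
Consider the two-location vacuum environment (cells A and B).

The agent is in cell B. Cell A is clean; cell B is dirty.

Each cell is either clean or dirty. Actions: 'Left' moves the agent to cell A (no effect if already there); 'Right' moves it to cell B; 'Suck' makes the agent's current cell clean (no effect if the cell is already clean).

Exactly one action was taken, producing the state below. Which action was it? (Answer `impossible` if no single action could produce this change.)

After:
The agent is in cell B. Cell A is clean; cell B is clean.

try  Left: in A — A clean, B dirty
try Right: in B — A clean, B dirty
try  Suck: in B — A clean, B clean  ← match

Suck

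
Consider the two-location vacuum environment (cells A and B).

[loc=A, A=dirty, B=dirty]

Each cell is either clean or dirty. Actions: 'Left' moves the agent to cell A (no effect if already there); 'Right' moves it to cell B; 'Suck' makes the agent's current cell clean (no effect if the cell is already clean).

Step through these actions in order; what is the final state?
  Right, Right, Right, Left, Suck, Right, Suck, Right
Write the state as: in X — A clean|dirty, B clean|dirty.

step 1/8 (Right): in B — A dirty, B dirty
step 2/8 (Right): in B — A dirty, B dirty
step 3/8 (Right): in B — A dirty, B dirty
step 4/8 (Left): in A — A dirty, B dirty
step 5/8 (Suck): in A — A clean, B dirty
step 6/8 (Right): in B — A clean, B dirty
step 7/8 (Suck): in B — A clean, B clean
step 8/8 (Right): in B — A clean, B clean

in B — A clean, B clean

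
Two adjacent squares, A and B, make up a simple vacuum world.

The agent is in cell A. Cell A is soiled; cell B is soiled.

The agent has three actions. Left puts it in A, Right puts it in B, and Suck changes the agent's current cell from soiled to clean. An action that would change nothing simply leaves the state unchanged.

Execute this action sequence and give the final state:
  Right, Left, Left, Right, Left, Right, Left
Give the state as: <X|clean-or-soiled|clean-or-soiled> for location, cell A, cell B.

<A|soiled|soiled>

t=1 Right ⇒ <B|soiled|soiled>
t=2 Left ⇒ <A|soiled|soiled>
t=3 Left ⇒ <A|soiled|soiled>
t=4 Right ⇒ <B|soiled|soiled>
t=5 Left ⇒ <A|soiled|soiled>
t=6 Right ⇒ <B|soiled|soiled>
t=7 Left ⇒ <A|soiled|soiled>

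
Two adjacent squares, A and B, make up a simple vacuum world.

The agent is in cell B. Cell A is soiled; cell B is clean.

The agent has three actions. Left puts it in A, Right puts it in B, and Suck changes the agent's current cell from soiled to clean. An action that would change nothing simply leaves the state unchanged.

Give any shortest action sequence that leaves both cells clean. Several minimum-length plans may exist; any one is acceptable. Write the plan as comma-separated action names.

t=1 Left ⇒ (A; A:soiled, B:clean)
t=2 Suck ⇒ (A; A:clean, B:clean)
min 2: go A then Suck

Left, Suck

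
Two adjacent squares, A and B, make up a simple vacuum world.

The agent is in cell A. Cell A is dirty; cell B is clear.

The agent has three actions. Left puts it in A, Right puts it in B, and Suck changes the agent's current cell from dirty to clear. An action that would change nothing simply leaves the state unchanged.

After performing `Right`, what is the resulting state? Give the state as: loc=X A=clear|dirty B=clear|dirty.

start: loc=A A=dirty B=clear
1) do Right; now loc=B A=dirty B=clear

loc=B A=dirty B=clear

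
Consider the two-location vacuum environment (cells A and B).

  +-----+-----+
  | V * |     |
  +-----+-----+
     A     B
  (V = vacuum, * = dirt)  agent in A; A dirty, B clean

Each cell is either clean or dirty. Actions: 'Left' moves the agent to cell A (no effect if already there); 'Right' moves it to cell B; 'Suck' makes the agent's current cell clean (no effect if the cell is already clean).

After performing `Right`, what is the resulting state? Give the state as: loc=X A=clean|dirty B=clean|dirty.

start: loc=A A=dirty B=clean
t=1 Right ⇒ loc=B A=dirty B=clean

loc=B A=dirty B=clean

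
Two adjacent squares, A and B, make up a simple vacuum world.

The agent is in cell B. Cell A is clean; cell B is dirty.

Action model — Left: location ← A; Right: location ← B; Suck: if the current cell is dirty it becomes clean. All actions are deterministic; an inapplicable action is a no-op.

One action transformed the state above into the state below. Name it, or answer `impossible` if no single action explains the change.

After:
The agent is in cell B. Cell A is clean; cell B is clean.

Suck

try  Left: in A — A clean, B dirty
try Right: in B — A clean, B dirty
try  Suck: in B — A clean, B clean  ← match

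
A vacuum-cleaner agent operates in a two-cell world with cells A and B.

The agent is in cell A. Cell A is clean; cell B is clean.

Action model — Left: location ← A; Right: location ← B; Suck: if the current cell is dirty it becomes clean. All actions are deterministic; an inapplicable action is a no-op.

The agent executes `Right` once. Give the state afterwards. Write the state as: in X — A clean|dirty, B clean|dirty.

in B — A clean, B clean

start: in A — A clean, B clean
t=1 Right ⇒ in B — A clean, B clean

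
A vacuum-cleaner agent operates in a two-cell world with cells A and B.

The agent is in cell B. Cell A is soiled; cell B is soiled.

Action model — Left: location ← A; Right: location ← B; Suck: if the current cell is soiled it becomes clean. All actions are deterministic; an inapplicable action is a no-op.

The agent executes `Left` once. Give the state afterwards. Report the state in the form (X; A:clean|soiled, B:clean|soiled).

(A; A:soiled, B:soiled)

start: (B; A:soiled, B:soiled)
step 1/1 (Left): (A; A:soiled, B:soiled)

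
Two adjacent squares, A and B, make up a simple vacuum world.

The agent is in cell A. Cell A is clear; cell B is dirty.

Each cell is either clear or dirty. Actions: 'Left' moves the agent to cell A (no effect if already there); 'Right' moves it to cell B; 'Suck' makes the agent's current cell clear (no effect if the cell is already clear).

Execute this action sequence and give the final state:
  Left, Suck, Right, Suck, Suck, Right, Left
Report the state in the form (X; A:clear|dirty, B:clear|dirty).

t=1 Left ⇒ (A; A:clear, B:dirty)
t=2 Suck ⇒ (A; A:clear, B:dirty)
t=3 Right ⇒ (B; A:clear, B:dirty)
t=4 Suck ⇒ (B; A:clear, B:clear)
t=5 Suck ⇒ (B; A:clear, B:clear)
t=6 Right ⇒ (B; A:clear, B:clear)
t=7 Left ⇒ (A; A:clear, B:clear)

(A; A:clear, B:clear)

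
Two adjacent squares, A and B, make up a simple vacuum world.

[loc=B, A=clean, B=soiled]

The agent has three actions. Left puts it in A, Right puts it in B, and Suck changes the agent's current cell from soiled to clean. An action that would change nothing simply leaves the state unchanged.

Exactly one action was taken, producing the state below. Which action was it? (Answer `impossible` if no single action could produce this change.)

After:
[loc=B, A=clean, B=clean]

Suck

try  Left: <A|clean|soiled>
try Right: <B|clean|soiled>
try  Suck: <B|clean|clean>  ← match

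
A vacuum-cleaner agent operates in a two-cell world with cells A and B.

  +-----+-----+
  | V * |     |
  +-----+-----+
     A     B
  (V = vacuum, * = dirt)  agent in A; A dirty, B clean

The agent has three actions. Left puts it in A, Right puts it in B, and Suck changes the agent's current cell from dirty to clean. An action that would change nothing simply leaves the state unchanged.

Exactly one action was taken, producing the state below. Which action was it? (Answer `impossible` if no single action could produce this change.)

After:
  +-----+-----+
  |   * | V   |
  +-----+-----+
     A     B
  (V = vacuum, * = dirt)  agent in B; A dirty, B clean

try  Left: loc=A A=dirty B=clean
try Right: loc=B A=dirty B=clean  ← match
try  Suck: loc=A A=clean B=clean

Right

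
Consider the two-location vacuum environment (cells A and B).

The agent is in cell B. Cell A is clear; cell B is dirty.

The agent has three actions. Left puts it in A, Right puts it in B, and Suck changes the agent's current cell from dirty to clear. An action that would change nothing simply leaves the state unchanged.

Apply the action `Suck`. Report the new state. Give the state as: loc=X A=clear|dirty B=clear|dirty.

start: loc=B A=clear B=dirty
step 1/1 (Suck): loc=B A=clear B=clear

loc=B A=clear B=clear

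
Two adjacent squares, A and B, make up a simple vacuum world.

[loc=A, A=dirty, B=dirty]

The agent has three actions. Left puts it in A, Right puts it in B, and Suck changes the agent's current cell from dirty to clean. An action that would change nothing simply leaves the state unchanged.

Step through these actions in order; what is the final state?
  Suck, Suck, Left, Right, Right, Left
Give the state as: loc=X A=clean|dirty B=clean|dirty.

[1] after Suck: loc=A A=clean B=dirty
[2] after Suck: loc=A A=clean B=dirty
[3] after Left: loc=A A=clean B=dirty
[4] after Right: loc=B A=clean B=dirty
[5] after Right: loc=B A=clean B=dirty
[6] after Left: loc=A A=clean B=dirty

loc=A A=clean B=dirty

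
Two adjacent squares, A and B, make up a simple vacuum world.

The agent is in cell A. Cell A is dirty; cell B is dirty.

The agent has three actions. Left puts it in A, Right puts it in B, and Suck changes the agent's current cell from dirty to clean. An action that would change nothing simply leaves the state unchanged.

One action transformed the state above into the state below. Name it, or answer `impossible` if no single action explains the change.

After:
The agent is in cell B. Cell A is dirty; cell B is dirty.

Right

try  Left: in A — A dirty, B dirty
try Right: in B — A dirty, B dirty  ← match
try  Suck: in A — A clean, B dirty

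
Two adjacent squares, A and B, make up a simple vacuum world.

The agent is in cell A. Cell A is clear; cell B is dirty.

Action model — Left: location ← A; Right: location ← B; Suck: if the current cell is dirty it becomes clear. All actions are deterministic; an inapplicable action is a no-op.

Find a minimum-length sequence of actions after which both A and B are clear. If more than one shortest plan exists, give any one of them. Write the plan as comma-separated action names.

Right, Suck

[1] after Right: loc=B A=clear B=dirty
[2] after Suck: loc=B A=clear B=clear
min 2: go B then Suck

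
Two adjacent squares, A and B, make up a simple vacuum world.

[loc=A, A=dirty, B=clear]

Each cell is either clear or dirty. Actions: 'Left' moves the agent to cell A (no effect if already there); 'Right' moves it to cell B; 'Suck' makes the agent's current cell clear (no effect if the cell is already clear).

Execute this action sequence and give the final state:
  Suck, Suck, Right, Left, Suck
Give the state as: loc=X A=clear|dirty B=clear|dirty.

loc=A A=clear B=clear

Suck (#1): loc=A A=clear B=clear
Suck (#2): loc=A A=clear B=clear
Right (#3): loc=B A=clear B=clear
Left (#4): loc=A A=clear B=clear
Suck (#5): loc=A A=clear B=clear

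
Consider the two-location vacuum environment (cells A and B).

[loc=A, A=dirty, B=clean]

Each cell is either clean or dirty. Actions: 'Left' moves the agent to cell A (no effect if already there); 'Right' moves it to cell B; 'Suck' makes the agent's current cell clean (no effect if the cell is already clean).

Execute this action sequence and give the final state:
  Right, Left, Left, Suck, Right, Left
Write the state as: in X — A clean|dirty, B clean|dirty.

1) do Right; now in B — A dirty, B clean
2) do Left; now in A — A dirty, B clean
3) do Left; now in A — A dirty, B clean
4) do Suck; now in A — A clean, B clean
5) do Right; now in B — A clean, B clean
6) do Left; now in A — A clean, B clean

in A — A clean, B clean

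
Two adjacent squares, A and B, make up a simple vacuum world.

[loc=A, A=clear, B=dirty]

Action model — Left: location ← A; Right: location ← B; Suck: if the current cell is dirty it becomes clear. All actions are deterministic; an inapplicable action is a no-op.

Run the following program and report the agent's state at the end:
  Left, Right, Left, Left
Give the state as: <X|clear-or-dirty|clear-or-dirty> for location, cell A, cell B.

1) do Left; now <A|clear|dirty>
2) do Right; now <B|clear|dirty>
3) do Left; now <A|clear|dirty>
4) do Left; now <A|clear|dirty>

<A|clear|dirty>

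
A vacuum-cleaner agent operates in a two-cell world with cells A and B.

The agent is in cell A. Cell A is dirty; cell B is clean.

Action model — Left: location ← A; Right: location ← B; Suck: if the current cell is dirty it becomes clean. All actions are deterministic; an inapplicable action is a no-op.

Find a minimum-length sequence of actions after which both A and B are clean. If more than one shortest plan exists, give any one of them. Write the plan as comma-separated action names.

[1] after Suck: (A; A:clean, B:clean)
min 1: A is dirty, one Suck

Suck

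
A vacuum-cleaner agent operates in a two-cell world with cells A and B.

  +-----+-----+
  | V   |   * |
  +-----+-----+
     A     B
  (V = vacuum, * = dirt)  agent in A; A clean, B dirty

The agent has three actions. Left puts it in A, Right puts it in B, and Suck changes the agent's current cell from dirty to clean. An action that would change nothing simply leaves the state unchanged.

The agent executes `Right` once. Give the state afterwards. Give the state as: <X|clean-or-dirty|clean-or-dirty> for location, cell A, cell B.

<B|clean|dirty>

start: <A|clean|dirty>
Right (#1): <B|clean|dirty>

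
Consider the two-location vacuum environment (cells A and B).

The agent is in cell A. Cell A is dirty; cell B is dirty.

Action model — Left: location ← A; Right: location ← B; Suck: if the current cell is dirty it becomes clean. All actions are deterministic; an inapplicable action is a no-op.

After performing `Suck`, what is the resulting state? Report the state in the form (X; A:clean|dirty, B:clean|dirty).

start: (A; A:dirty, B:dirty)
1. Suck → (A; A:clean, B:dirty)

(A; A:clean, B:dirty)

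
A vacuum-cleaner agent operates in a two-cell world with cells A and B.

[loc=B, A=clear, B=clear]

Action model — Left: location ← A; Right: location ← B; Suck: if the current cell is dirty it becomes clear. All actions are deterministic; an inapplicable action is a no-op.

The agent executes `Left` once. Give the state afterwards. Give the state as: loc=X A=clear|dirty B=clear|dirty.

loc=A A=clear B=clear

start: loc=B A=clear B=clear
Left (#1): loc=A A=clear B=clear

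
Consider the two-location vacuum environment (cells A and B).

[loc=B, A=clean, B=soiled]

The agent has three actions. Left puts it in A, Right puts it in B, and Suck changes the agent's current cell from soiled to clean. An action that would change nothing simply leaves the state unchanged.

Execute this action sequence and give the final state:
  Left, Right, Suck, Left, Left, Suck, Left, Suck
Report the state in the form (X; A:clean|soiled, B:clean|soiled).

t=1 Left ⇒ (A; A:clean, B:soiled)
t=2 Right ⇒ (B; A:clean, B:soiled)
t=3 Suck ⇒ (B; A:clean, B:clean)
t=4 Left ⇒ (A; A:clean, B:clean)
t=5 Left ⇒ (A; A:clean, B:clean)
t=6 Suck ⇒ (A; A:clean, B:clean)
t=7 Left ⇒ (A; A:clean, B:clean)
t=8 Suck ⇒ (A; A:clean, B:clean)

(A; A:clean, B:clean)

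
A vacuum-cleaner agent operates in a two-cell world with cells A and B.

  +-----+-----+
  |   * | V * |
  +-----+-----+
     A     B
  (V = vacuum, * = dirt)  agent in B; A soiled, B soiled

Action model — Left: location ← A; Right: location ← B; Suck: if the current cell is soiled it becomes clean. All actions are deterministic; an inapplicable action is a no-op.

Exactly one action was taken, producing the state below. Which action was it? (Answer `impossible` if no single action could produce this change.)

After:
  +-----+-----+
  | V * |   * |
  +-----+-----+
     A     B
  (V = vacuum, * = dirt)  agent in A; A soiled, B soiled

Left

try  Left: <A|soiled|soiled>  ← match
try Right: <B|soiled|soiled>
try  Suck: <B|soiled|clean>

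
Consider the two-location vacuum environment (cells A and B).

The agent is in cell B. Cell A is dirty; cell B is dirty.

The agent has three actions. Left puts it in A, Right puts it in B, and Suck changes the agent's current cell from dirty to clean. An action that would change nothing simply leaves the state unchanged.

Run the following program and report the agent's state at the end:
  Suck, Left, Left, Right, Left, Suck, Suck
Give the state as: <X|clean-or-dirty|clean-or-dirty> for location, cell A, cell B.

<A|clean|clean>

1. Suck → <B|dirty|clean>
2. Left → <A|dirty|clean>
3. Left → <A|dirty|clean>
4. Right → <B|dirty|clean>
5. Left → <A|dirty|clean>
6. Suck → <A|clean|clean>
7. Suck → <A|clean|clean>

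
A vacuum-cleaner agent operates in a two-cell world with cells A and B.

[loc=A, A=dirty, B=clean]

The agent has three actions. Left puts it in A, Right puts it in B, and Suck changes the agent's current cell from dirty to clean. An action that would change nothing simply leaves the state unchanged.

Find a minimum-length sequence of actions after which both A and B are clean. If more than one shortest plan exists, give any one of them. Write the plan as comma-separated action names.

Suck (#1): in A — A clean, B clean
min 1: A is dirty, one Suck

Suck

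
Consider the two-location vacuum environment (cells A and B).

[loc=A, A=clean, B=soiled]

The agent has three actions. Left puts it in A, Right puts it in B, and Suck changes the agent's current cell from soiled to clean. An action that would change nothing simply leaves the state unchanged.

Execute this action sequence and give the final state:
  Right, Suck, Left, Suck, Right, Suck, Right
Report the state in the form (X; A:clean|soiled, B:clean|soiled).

t=1 Right ⇒ (B; A:clean, B:soiled)
t=2 Suck ⇒ (B; A:clean, B:clean)
t=3 Left ⇒ (A; A:clean, B:clean)
t=4 Suck ⇒ (A; A:clean, B:clean)
t=5 Right ⇒ (B; A:clean, B:clean)
t=6 Suck ⇒ (B; A:clean, B:clean)
t=7 Right ⇒ (B; A:clean, B:clean)

(B; A:clean, B:clean)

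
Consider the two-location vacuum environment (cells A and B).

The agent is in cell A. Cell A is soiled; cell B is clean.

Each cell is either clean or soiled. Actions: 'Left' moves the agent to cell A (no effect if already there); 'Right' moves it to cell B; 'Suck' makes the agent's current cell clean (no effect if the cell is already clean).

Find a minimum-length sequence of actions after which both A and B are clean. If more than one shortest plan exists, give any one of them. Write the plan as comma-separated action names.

Suck

Suck (#1): (A; A:clean, B:clean)
min 1: A is soiled, one Suck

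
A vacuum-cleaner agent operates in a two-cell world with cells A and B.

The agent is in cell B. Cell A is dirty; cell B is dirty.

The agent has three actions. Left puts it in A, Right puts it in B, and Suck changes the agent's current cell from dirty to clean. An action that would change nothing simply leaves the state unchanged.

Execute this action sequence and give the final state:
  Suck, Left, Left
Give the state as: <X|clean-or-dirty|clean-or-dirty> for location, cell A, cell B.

1. Suck → <B|dirty|clean>
2. Left → <A|dirty|clean>
3. Left → <A|dirty|clean>

<A|dirty|clean>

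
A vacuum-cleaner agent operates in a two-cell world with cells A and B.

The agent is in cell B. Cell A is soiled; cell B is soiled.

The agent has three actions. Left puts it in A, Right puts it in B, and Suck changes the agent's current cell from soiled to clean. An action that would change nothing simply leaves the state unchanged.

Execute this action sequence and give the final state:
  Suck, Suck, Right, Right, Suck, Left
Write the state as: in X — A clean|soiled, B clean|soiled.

in A — A soiled, B clean

1) do Suck; now in B — A soiled, B clean
2) do Suck; now in B — A soiled, B clean
3) do Right; now in B — A soiled, B clean
4) do Right; now in B — A soiled, B clean
5) do Suck; now in B — A soiled, B clean
6) do Left; now in A — A soiled, B clean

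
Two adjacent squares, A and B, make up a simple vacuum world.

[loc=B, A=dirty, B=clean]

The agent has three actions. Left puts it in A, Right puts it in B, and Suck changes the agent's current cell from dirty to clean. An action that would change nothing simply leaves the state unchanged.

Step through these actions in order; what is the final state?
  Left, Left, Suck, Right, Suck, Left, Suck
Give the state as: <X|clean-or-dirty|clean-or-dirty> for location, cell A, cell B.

<A|clean|clean>

[1] after Left: <A|dirty|clean>
[2] after Left: <A|dirty|clean>
[3] after Suck: <A|clean|clean>
[4] after Right: <B|clean|clean>
[5] after Suck: <B|clean|clean>
[6] after Left: <A|clean|clean>
[7] after Suck: <A|clean|clean>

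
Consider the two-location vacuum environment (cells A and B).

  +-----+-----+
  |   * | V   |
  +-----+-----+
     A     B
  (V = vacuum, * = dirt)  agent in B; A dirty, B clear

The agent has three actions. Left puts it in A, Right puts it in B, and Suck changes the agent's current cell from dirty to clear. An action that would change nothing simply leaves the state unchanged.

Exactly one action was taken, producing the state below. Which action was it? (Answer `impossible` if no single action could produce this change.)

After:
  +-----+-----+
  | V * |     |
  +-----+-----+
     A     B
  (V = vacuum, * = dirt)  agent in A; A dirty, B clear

try  Left: loc=A A=dirty B=clear  ← match
try Right: loc=B A=dirty B=clear
try  Suck: loc=B A=dirty B=clear

Left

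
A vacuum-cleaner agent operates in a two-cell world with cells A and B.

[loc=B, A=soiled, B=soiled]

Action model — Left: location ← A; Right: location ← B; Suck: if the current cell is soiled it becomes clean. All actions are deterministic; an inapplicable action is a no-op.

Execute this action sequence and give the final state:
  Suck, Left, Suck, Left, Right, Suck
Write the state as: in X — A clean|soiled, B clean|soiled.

1) do Suck; now in B — A soiled, B clean
2) do Left; now in A — A soiled, B clean
3) do Suck; now in A — A clean, B clean
4) do Left; now in A — A clean, B clean
5) do Right; now in B — A clean, B clean
6) do Suck; now in B — A clean, B clean

in B — A clean, B clean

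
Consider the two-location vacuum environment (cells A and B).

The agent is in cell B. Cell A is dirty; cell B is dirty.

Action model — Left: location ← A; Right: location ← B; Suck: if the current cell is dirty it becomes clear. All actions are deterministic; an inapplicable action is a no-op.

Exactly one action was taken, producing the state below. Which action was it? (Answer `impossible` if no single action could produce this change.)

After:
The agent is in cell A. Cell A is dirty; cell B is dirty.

try  Left: (A; A:dirty, B:dirty)  ← match
try Right: (B; A:dirty, B:dirty)
try  Suck: (B; A:dirty, B:clear)

Left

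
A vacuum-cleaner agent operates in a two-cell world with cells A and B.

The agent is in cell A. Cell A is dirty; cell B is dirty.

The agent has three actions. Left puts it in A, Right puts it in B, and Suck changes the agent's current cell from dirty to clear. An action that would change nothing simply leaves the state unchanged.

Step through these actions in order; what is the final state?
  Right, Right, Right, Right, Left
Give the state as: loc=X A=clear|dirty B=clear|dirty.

loc=A A=dirty B=dirty

Right (#1): loc=B A=dirty B=dirty
Right (#2): loc=B A=dirty B=dirty
Right (#3): loc=B A=dirty B=dirty
Right (#4): loc=B A=dirty B=dirty
Left (#5): loc=A A=dirty B=dirty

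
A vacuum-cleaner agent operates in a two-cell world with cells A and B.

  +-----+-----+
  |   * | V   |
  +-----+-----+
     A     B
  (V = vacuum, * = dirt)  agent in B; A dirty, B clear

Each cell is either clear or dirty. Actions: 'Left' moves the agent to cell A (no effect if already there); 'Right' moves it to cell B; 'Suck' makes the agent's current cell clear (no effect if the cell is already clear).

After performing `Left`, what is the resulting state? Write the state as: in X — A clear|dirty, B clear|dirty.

start: in B — A dirty, B clear
t=1 Left ⇒ in A — A dirty, B clear

in A — A dirty, B clear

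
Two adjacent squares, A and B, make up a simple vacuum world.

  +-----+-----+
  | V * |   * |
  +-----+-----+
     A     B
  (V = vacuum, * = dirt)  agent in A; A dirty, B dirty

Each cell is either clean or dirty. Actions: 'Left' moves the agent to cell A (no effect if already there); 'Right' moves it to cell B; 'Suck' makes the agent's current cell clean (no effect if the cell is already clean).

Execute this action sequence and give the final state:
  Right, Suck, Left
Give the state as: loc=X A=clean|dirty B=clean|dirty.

loc=A A=dirty B=clean

t=1 Right ⇒ loc=B A=dirty B=dirty
t=2 Suck ⇒ loc=B A=dirty B=clean
t=3 Left ⇒ loc=A A=dirty B=clean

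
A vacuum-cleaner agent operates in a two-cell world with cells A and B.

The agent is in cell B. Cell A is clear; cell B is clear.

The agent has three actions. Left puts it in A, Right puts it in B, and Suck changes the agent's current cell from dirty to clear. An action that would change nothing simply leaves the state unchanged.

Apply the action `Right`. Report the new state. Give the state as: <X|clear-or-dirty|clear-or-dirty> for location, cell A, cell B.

start: <B|clear|clear>
[1] after Right: <B|clear|clear>

<B|clear|clear>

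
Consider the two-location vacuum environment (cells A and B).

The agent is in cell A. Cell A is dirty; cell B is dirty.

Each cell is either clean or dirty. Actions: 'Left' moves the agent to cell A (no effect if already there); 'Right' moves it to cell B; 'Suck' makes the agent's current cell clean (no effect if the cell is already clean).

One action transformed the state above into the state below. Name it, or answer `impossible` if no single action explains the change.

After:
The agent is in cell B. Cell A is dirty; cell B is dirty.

Right

try  Left: <A|dirty|dirty>
try Right: <B|dirty|dirty>  ← match
try  Suck: <A|clean|dirty>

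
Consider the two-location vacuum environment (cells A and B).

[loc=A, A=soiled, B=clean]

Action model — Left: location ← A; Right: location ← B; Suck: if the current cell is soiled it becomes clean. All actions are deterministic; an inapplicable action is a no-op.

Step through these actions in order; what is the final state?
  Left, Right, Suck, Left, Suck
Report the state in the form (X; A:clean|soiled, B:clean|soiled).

(A; A:clean, B:clean)

t=1 Left ⇒ (A; A:soiled, B:clean)
t=2 Right ⇒ (B; A:soiled, B:clean)
t=3 Suck ⇒ (B; A:soiled, B:clean)
t=4 Left ⇒ (A; A:soiled, B:clean)
t=5 Suck ⇒ (A; A:clean, B:clean)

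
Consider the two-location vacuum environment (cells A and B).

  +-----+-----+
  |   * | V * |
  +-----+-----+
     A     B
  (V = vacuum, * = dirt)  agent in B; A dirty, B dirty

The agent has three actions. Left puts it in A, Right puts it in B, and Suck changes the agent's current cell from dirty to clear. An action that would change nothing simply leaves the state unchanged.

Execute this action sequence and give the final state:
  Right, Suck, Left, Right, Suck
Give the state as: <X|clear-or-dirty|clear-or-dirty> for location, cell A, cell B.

<B|dirty|clear>

step 1/5 (Right): <B|dirty|dirty>
step 2/5 (Suck): <B|dirty|clear>
step 3/5 (Left): <A|dirty|clear>
step 4/5 (Right): <B|dirty|clear>
step 5/5 (Suck): <B|dirty|clear>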